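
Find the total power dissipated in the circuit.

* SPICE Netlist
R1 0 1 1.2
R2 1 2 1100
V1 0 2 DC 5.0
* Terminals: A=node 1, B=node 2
Nodal analysis, taking node 2 as the 0 V reference.
Source V1 fixes V_0 = 5 V.
KCL at each unknown node (sum of currents leaving = 0; resistances in Ω):
  Node 1: (V_1 - 5)/1.2 + (V_1 - 0)/1100 = 0
Collecting terms: 0.8342 × V_1 = 4.167  =>  V_1 = 4.995 V
Power in each resistor, P = (ΔV)²/R:
  P_R1 = (5 - 4.995)²/1.2 = 0.00002474 W
  P_R2 = (4.995 - 0)²/1100 = 0.02268 W
P_total = P_R1 + P_R2 = 0.0227 W

Final answer: 0.0227 W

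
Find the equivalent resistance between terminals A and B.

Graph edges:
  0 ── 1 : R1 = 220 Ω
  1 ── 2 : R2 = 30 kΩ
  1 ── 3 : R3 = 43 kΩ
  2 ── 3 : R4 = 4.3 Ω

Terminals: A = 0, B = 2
Reduce the network between node 0 (A) and node 2 (B) by series/parallel combination:
  Rs1 = R3 + R4 (series, joined only at node 3) = 43000 + 4.3 = 43000 Ω
  Rp1 = R2 ‖ Rs1 (parallel, both between nodes 1 and 2) = 1/(1/30000 + 1/43000) = 17670 Ω
  Rs2 = R1 + Rp1 (series, joined only at node 1) = 220 + 17670 = 17890 Ω
R_eq = 17.89 kΩ

Final answer: 17.89 kΩ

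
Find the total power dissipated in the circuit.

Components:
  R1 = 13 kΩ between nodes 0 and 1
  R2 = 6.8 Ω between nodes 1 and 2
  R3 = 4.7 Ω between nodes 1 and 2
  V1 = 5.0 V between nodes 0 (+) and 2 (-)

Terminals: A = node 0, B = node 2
Nodal analysis, taking node 2 as the 0 V reference.
Source V1 fixes V_0 = 5 V.
KCL at each unknown node (sum of currents leaving = 0; resistances in Ω):
  Node 1: (V_1 - 5)/13000 + (V_1 - 0)/6.8 + (V_1 - 0)/4.7 = 0
Collecting terms: 0.3599 × V_1 = 0.0003846  =>  V_1 = 0.001069 V
Power in each resistor, P = (ΔV)²/R:
  P_R1 = (5 - 0.001069)²/13000 = 0.001922 W
  P_R2 = (0.001069 - 0)²/6.8 = 0.0000001679 W
  P_R3 = (0.001069 - 0)²/4.7 = 0.000000243 W
P_total = P_R1 + P_R2 + P_R3 = 0.001923 W

Final answer: 0.001923 W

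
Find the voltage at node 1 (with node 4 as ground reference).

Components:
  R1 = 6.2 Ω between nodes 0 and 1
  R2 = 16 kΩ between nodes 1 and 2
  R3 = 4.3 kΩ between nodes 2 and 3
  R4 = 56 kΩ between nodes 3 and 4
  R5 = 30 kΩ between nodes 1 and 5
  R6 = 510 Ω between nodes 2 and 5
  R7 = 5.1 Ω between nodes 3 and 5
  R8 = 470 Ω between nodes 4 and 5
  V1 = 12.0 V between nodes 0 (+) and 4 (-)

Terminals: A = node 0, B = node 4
Nodal analysis, taking node 4 as the 0 V reference.
Source V1 fixes V_0 = 12 V.
KCL at each unknown node (sum of currents leaving = 0; resistances in Ω):
  Node 1: (V_1 - 12)/6.2 + (V_1 - V_2)/16000 + (V_1 - V_5)/30000 = 0
  Node 2: (V_2 - V_1)/16000 + (V_2 - V_3)/4300 + (V_2 - V_5)/510 = 0
  Node 3: (V_3 - V_2)/4300 + (V_3 - 0)/56000 + (V_3 - V_5)/5.1 = 0
  Node 5: (V_5 - V_1)/30000 + (V_5 - V_2)/510 + (V_5 - V_3)/5.1 + (V_5 - 0)/470 = 0
Collecting terms (coefficients in siemens):
  0.1614·V_1 - 0.0000625·V_2 - 0.00003333·V_5 = 1.935
  0.002256·V_2 - 0.0000625·V_1 - 0.0002326·V_3 - 0.001961·V_5 = 0
  0.1963·V_3 - 0.0002326·V_2 - 0.1961·V_5 = 0
  0.2002·V_5 - 0.00003333·V_1 - 0.001961·V_2 - 0.1961·V_3 = 0
Solving these 4 simultaneous equations (Gaussian elimination) gives:
  V_1 = 11.99 V, V_2 = 0.8223 V, V_3 = 0.5042 V, V_5 = 0.5039 V
The requested potential is V_1 = 11.99 V.

Final answer: V_1 = 11.99 V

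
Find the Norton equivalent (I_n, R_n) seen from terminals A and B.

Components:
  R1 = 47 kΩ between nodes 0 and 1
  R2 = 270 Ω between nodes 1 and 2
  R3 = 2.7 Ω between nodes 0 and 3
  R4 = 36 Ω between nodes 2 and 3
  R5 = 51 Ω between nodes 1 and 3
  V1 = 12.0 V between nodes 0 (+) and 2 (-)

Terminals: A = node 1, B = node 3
Find the Thévenin equivalent first; then I_n = V_th/R_th and R_n = R_th.
Step 1 — V_th is the open-circuit voltage V_A - V_B (nothing connected across the terminals).
Nodal analysis, taking node 2 as the 0 V reference.
Source V1 fixes V_0 = 12 V.
KCL at each unknown node (sum of currents leaving = 0; resistances in Ω):
  Node 1: (V_1 - 12)/47000 + (V_1 - 0)/270 + (V_1 - V_3)/51 = 0
  Node 3: (V_3 - 12)/2.7 + (V_3 - 0)/36 + (V_3 - V_1)/51 = 0
Collecting terms (coefficients in siemens):
  0.02333·V_1 - 0.01961·V_3 = 0.0002553
  0.4178·V_3 - 0.01961·V_1 = 4.444
Determinant D = (0.02333)(0.4178) - (-0.01961)(-0.01961) = 0.009363
V_1 = [(0.0002553)(0.4178) - (-0.01961)(4.444)]/D = 9.319 V
V_3 = [(0.02333)(4.444) - (0.0002553)(-0.01961)]/D = 11.08 V
V_th = V_1 - V_3 = 9.319 - 11.08 = -1.757 V
Step 2 — R_th: zero the source — replace V1 by a short circuit (node 2 merges into node 0) — and find the resistance seen between A (node 1) and B (node 3).
Reduce the network between node 1 (A) and node 3 (B) by series/parallel combination:
  Rp1 = R1 ‖ R2 (parallel, both between nodes 0 and 1) = 1/(1/47000 + 1/270) = 268.5 Ω
  Rp2 = R3 ‖ R4 (parallel, both between nodes 0 and 3) = 1/(1/2.7 + 1/36) = 2.512 Ω
  Rs1 = Rp1 + Rp2 (series, joined only at node 0) = 268.5 + 2.512 = 271 Ω
  Rp3 = R5 ‖ Rs1 (parallel, both between nodes 1 and 3) = 1/(1/51 + 1/271) = 42.92 Ω
R_th = 42.92 Ω
I_n = V_th/R_th = -1.757/42.92 = -0.04094 A, and R_n = R_th = 42.92 Ω

Final answer: I_n = -0.04094 A, R_n = 42.92 Ω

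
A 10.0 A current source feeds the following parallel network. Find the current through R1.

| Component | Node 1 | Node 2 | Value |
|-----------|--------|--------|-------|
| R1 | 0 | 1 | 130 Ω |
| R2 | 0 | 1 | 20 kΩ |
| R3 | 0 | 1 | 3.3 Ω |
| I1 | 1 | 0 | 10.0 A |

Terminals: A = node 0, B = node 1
All resistors sit directly between nodes 0 and 1, so they are in parallel and share one voltage V; the full source current 10 A splits among them.
1/R_par = 1/130 + 1/20000 + 1/3.3 = 0.3108 S  =>  R_par = 3.218 Ω
V = I × R_par = 10 × 3.218 = 32.18 V
I_R1 = V/R1 = 32.18/130 = 0.2475 A

Final answer: 0.2475 A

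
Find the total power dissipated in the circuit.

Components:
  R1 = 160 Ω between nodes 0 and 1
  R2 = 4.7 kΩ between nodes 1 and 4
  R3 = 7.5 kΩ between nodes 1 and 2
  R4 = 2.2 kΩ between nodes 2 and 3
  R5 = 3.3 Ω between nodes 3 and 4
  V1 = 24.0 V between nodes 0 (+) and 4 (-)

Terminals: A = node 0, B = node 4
Nodal analysis, taking node 4 as the 0 V reference.
Source V1 fixes V_0 = 24 V.
KCL at each unknown node (sum of currents leaving = 0; resistances in Ω):
  Node 1: (V_1 - 24)/160 + (V_1 - 0)/4700 + (V_1 - V_2)/7500 = 0
  Node 2: (V_2 - V_1)/7500 + (V_2 - V_3)/2200 = 0
  Node 3: (V_3 - V_2)/2200 + (V_3 - 0)/3.3 = 0
Collecting terms (coefficients in siemens):
  0.006596·V_1 - 0.0001333·V_2 = 0.15
  0.0005879·V_2 - 0.0001333·V_1 - 0.0004545·V_3 = 0
  0.3035·V_3 - 0.0004545·V_2 = 0
Solving these 3 simultaneous equations (Gaussian elimination) gives:
  V_1 = 22.85 V, V_2 = 5.187 V, V_3 = 0.00777 V
Power in each resistor, P = (ΔV)²/R:
  P_R1 = (24 - 22.85)²/160 = 0.008329 W
  P_R2 = (22.85 - 0)²/4700 = 0.111 W
  P_R3 = (22.85 - 5.187)²/7500 = 0.04157 W
  P_R4 = (5.187 - 0.00777)²/2200 = 0.0122 W
  P_R5 = (0.00777 - 0)²/3.3 = 0.00001829 W
P_total = P_R1 + P_R2 + P_R3 + P_R4 + P_R5 = 0.1732 W

Final answer: 0.1732 W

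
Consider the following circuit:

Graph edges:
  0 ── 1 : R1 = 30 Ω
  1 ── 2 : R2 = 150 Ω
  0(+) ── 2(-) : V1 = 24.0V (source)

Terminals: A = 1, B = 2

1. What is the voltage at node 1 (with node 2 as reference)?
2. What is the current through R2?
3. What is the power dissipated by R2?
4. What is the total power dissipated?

Nodal analysis, taking node 2 as the 0 V reference.
Source V1 fixes V_0 = 24 V.
KCL at each unknown node (sum of currents leaving = 0; resistances in Ω):
  Node 1: (V_1 - 24)/30 + (V_1 - 0)/150 = 0
Collecting terms: 0.04 × V_1 = 0.8  =>  V_1 = 20 V
Part 1:
  Read off the nodal solution: V_1 = 20 V
Part 2:
  I_R2 = (V_1 - V_2)/R2 = (20 - 0)/150 = 0.1333 A
  Magnitude: I_R2 = 0.1333 A
Part 3:
  I_R2 = (V_1 - V_2)/R2 = (20 - 0)/150 = 0.1333 A
  P_R2 = I_R2² × R2 = (0.1333)² × 150 = 2.667 W
Part 4:
  Power in each resistor, P = (ΔV)²/R:
    P_R1 = (24 - 20)²/30 = 0.5333 W
    P_R2 = (20 - 0)²/150 = 2.667 W
  P_total = P_R1 + P_R2 = 3.2 W

Final answers:
1. V_1 = 20 V
2. I_R2 = 0.1333 A
3. P_R2 = 2.667 W
4. P_total = 3.2 W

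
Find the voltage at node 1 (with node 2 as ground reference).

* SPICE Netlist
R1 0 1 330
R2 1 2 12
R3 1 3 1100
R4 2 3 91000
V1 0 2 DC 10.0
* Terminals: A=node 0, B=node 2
Nodal analysis, taking node 2 as the 0 V reference.
Source V1 fixes V_0 = 10 V.
KCL at each unknown node (sum of currents leaving = 0; resistances in Ω):
  Node 1: (V_1 - 10)/330 + (V_1 - 0)/12 + (V_1 - V_3)/1100 = 0
  Node 3: (V_3 - V_1)/1100 + (V_3 - 0)/91000 = 0
Collecting terms (coefficients in siemens):
  0.08727·V_1 - 0.0009091·V_3 = 0.0303
  0.0009201·V_3 - 0.0009091·V_1 = 0
Determinant D = (0.08727)(0.0009201) - (-0.0009091)(-0.0009091) = 0.00007947
V_1 = [(0.0303)(0.0009201) - (-0.0009091)(0)]/D = 0.3508 V
V_3 = [(0.08727)(0) - (0.0303)(-0.0009091)]/D = 0.3466 V
The requested potential is V_1 = 0.3508 V.

Final answer: V_1 = 0.3508 V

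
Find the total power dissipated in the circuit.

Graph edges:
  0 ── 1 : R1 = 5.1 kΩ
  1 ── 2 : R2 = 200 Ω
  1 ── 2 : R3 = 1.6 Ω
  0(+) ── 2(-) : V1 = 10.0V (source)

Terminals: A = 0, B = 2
Nodal analysis, taking node 2 as the 0 V reference.
Source V1 fixes V_0 = 10 V.
KCL at each unknown node (sum of currents leaving = 0; resistances in Ω):
  Node 1: (V_1 - 10)/5100 + (V_1 - 0)/200 + (V_1 - 0)/1.6 = 0
Collecting terms: 0.6302 × V_1 = 0.001961  =>  V_1 = 0.003111 V
Power in each resistor, P = (ΔV)²/R:
  P_R1 = (10 - 0.003111)²/5100 = 0.0196 W
  P_R2 = (0.003111 - 0)²/200 = 0.0000000484 W
  P_R3 = (0.003111 - 0)²/1.6 = 0.00000605 W
P_total = P_R1 + P_R2 + P_R3 = 0.0196 W

Final answer: 0.0196 W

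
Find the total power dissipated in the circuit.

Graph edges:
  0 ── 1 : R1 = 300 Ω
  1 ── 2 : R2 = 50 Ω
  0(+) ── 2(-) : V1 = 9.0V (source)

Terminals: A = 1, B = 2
Nodal analysis, taking node 2 as the 0 V reference.
Source V1 fixes V_0 = 9 V.
KCL at each unknown node (sum of currents leaving = 0; resistances in Ω):
  Node 1: (V_1 - 9)/300 + (V_1 - 0)/50 = 0
Collecting terms: 0.02333 × V_1 = 0.03  =>  V_1 = 1.286 V
Power in each resistor, P = (ΔV)²/R:
  P_R1 = (9 - 1.286)²/300 = 0.1984 W
  P_R2 = (1.286 - 0)²/50 = 0.03306 W
P_total = P_R1 + P_R2 = 0.2314 W

Final answer: 0.2314 W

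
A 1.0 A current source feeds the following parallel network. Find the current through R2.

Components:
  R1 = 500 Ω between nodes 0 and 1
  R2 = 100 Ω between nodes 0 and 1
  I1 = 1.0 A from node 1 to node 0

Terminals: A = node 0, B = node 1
All resistors sit directly between nodes 0 and 1, so they are in parallel and share one voltage V; the full source current 1 A splits among them.
1/R_par = 1/500 + 1/100 = 0.012 S  =>  R_par = 83.33 Ω
V = I × R_par = 1 × 83.33 = 83.33 V
I_R2 = V/R2 = 83.33/100 = 0.8333 A

Final answer: 0.8333 A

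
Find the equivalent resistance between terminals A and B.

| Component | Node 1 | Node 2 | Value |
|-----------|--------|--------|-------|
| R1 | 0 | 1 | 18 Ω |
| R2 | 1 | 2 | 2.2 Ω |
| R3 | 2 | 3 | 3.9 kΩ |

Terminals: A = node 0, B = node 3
Reduce the network between node 0 (A) and node 3 (B) by series/parallel combination:
  Rs1 = R1 + R2 (series, joined only at node 1) = 18 + 2.2 = 20.2 Ω
  Rs2 = R3 + Rs1 (series, joined only at node 2) = 3900 + 20.2 = 3920 Ω
R_eq = 3.92 kΩ

Final answer: 3.92 kΩ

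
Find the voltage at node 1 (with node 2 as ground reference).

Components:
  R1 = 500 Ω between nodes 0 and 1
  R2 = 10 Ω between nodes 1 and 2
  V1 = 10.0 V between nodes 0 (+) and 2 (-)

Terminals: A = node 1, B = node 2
Nodal analysis, taking node 2 as the 0 V reference.
Source V1 fixes V_0 = 10 V.
KCL at each unknown node (sum of currents leaving = 0; resistances in Ω):
  Node 1: (V_1 - 10)/500 + (V_1 - 0)/10 = 0
Collecting terms: 0.102 × V_1 = 0.02  =>  V_1 = 0.1961 V
The requested potential is V_1 = 0.1961 V.

Final answer: V_1 = 0.1961 V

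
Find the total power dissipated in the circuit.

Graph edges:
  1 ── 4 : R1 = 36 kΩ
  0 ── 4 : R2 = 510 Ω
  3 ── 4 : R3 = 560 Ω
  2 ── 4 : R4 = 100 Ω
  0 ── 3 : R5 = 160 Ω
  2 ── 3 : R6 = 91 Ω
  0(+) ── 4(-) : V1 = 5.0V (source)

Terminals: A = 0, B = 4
Nodal analysis, taking node 4 as the 0 V reference.
Source V1 fixes V_0 = 5 V.
KCL at each unknown node (sum of currents leaving = 0; resistances in Ω):
  Node 1: (V_1 - 0)/36000 = 0
  Node 2: (V_2 - 0)/100 + (V_2 - V_3)/91 = 0
  Node 3: (V_3 - 0)/560 + (V_3 - 5)/160 + (V_3 - V_2)/91 = 0
Collecting terms (coefficients in siemens):
  0.00002778·V_1 = 0
  0.02099·V_2 - 0.01099·V_3 = 0
  0.01902·V_3 - 0.01099·V_2 = 0.03125
Solving these 3 simultaneous equations (Gaussian elimination) gives:
  V_1 = 0 V, V_2 = 1.233 V, V_3 = 2.355 V
Power in each resistor, P = (ΔV)²/R:
  P_R1 = (0 - 0)²/36000 = 0 W
  P_R2 = (5 - 0)²/510 = 0.04902 W
  P_R3 = (2.355 - 0)²/560 = 0.009901 W
  P_R4 = (1.233 - 0)²/100 = 0.0152 W
  P_R5 = (5 - 2.355)²/160 = 0.04373 W
  P_R6 = (1.233 - 2.355)²/91 = 0.01383 W
P_total = P_R1 + P_R2 + P_R3 + P_R4 + P_R5 + P_R6 = 0.1317 W

Final answer: 0.1317 W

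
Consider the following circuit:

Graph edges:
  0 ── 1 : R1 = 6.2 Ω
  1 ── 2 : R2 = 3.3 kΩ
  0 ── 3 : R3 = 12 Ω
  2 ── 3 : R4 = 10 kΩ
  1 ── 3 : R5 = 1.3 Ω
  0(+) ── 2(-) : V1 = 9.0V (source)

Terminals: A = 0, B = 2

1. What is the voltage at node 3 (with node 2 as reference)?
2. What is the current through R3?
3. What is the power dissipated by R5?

Nodal analysis, taking node 2 as the 0 V reference.
Source V1 fixes V_0 = 9 V.
KCL at each unknown node (sum of currents leaving = 0; resistances in Ω):
  Node 1: (V_1 - 9)/6.2 + (V_1 - 0)/3300 + (V_1 - V_3)/1.3 = 0
  Node 3: (V_3 - 9)/12 + (V_3 - 0)/10000 + (V_3 - V_1)/1.3 = 0
Collecting terms (coefficients in siemens):
  0.9308·V_1 - 0.7692·V_3 = 1.452
  0.8527·V_3 - 0.7692·V_1 = 0.75
Determinant D = (0.9308)(0.8527) - (-0.7692)(-0.7692) = 0.202
V_1 = [(1.452)(0.8527) - (-0.7692)(0.75)]/D = 8.985 V
V_3 = [(0.9308)(0.75) - (1.452)(-0.7692)]/D = 8.985 V
Part 1:
  Read off the nodal solution: V_3 = 8.985 V
Part 2:
  I_R3 = (V_0 - V_3)/R3 = (9 - 8.985)/12 = 0.001211 A
  Magnitude: I_R3 = 0.001211 A
Part 3:
  I_R5 = (V_1 - V_3)/R5 = (8.985 - 8.985)/1.3 = -0.0003127 A
  P_R5 = I_R5² × R5 = (-0.0003127)² × 1.3 = 0.0000001271 W

Final answers:
1. V_3 = 8.985 V
2. I_R3 = 0.001211 A
3. P_R5 = 1.271e-07 W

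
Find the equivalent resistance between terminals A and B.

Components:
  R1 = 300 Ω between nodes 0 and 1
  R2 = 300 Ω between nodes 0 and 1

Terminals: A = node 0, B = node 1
Reduce the network between node 0 (A) and node 1 (B) by series/parallel combination:
  Rp1 = R1 ‖ R2 (parallel, both between nodes 0 and 1) = 1/(1/300 + 1/300) = 150 Ω
R_eq = 150 Ω

Final answer: 150 Ω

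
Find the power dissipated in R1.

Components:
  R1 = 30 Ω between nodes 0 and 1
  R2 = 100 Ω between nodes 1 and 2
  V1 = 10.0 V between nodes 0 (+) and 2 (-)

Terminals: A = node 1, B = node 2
Nodal analysis, taking node 2 as the 0 V reference.
Source V1 fixes V_0 = 10 V.
KCL at each unknown node (sum of currents leaving = 0; resistances in Ω):
  Node 1: (V_1 - 10)/30 + (V_1 - 0)/100 = 0
Collecting terms: 0.04333 × V_1 = 0.3333  =>  V_1 = 7.692 V
I_R1 = (V_0 - V_1)/R1 = (10 - 7.692)/30 = 0.07692 A
P_R1 = I_R1² × R1 = (0.07692)² × 30 = 0.1775 W

Final answer: 0.1775 W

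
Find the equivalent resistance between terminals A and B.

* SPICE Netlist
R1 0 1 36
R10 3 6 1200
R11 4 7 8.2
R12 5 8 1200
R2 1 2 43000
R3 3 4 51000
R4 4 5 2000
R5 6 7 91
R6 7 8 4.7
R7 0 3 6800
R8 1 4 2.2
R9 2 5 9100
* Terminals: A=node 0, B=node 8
The network is not a plain series/parallel combination. Inject a 1 A test current into terminal A (node 0) and return it from terminal B (node 8); then R_eq = V_A / (1 A).
Nodal analysis, taking node 8 as the 0 V reference.
Current source I_test pushes 1 A into node 0 and draws it out of node 8.
KCL at each unknown node (sum of currents leaving = 0; resistances in Ω):
  Node 0: (V_0 - V_1)/36 + (V_0 - V_3)/6800 - 1 = 0
  Node 1: (V_1 - V_0)/36 + (V_1 - V_2)/43000 + (V_1 - V_4)/2.2 = 0
  Node 2: (V_2 - V_1)/43000 + (V_2 - V_5)/9100 = 0
  Node 3: (V_3 - V_0)/6800 + (V_3 - V_4)/51000 + (V_3 - V_6)/1200 = 0
  Node 4: (V_4 - V_1)/2.2 + (V_4 - V_3)/51000 + (V_4 - V_5)/2000 + (V_4 - V_7)/8.2 = 0
  Node 5: (V_5 - V_2)/9100 + (V_5 - V_4)/2000 + (V_5 - 0)/1200 = 0
  Node 6: (V_6 - V_3)/1200 + (V_6 - V_7)/91 = 0
  Node 7: (V_7 - V_4)/8.2 + (V_7 - V_6)/91 + (V_7 - 0)/4.7 = 0
Collecting terms (coefficients in siemens):
  0.02792·V_0 - 0.02778·V_1 - 0.0001471·V_3 = 1
  0.4823·V_1 - 0.02778·V_0 - 0.00002326·V_2 - 0.4545·V_4 = 0
  0.0001331·V_2 - 0.00002326·V_1 - 0.0001099·V_5 = 0
  0.001·V_3 - 0.0001471·V_0 - 0.00001961·V_4 - 0.0008333·V_6 = 0
  0.577·V_4 - 0.4545·V_1 - 0.00001961·V_3 - 0.0005·V_5 - 0.122·V_7 = 0
  0.001443·V_5 - 0.0001099·V_2 - 0.0005·V_4 = 0
  0.01182·V_6 - 0.0008333·V_3 - 0.01099·V_7 = 0
  0.3457·V_7 - 0.122·V_4 - 0.01099·V_6 = 0
Solving these 8 simultaneous equations (Gaussian elimination) gives:
  V_0 = 50.78 V, V_1 = 14.99 V, V_2 = 6.699 V, V_3 = 12.05 V
  V_4 = 12.8 V, V_5 = 4.945 V, V_6 = 5.2 V, V_7 = 4.681 V
R_eq = V_0 / 1 A = 50.78 Ω

Final answer: 50.78 Ω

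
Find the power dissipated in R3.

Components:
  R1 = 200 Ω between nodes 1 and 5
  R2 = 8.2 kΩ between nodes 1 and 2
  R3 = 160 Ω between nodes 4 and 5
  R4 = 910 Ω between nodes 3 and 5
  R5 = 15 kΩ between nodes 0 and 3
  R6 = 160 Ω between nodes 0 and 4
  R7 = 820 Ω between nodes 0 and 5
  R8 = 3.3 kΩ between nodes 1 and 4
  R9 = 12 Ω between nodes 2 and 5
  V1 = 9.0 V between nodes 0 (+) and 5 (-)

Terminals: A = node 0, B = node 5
Nodal analysis, taking node 5 as the 0 V reference.
Source V1 fixes V_0 = 9 V.
KCL at each unknown node (sum of currents leaving = 0; resistances in Ω):
  Node 1: (V_1 - 0)/200 + (V_1 - V_2)/8200 + (V_1 - V_4)/3300 = 0
  Node 2: (V_2 - V_1)/8200 + (V_2 - 0)/12 = 0
  Node 3: (V_3 - 0)/910 + (V_3 - 9)/15000 = 0
  Node 4: (V_4 - 0)/160 + (V_4 - 9)/160 + (V_4 - V_1)/3300 = 0
Collecting terms (coefficients in siemens):
  0.005425·V_1 - 0.000122·V_2 - 0.000303·V_4 = 0
  0.08346·V_2 - 0.000122·V_1 = 0
  0.001166·V_3 = 0.0006
  0.0128·V_4 - 0.000303·V_1 = 0.05625
Solving these 4 simultaneous equations (Gaussian elimination) gives:
  V_1 = 0.2457 V, V_2 = 0.0003591 V, V_3 = 0.5148 V, V_4 = 4.399 V
I_R3 = (V_4 - V_5)/R3 = (4.399 - 0)/160 = 0.0275 A
P_R3 = I_R3² × R3 = (0.0275)² × 160 = 0.121 W

Final answer: 0.121 W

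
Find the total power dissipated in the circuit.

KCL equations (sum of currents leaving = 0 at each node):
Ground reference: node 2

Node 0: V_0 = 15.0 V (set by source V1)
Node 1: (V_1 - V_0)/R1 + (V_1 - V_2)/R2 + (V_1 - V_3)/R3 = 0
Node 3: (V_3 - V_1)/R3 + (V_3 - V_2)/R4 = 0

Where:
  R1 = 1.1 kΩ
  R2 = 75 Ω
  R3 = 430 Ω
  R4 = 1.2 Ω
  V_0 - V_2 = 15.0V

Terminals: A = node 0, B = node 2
Nodal analysis, taking node 2 as the 0 V reference.
Source V1 fixes V_0 = 15 V.
KCL at each unknown node (sum of currents leaving = 0; resistances in Ω):
  Node 1: (V_1 - 15)/1100 + (V_1 - 0)/75 + (V_1 - V_3)/430 = 0
  Node 3: (V_3 - V_1)/430 + (V_3 - 0)/1.2 = 0
Collecting terms (coefficients in siemens):
  0.01657·V_1 - 0.002326·V_3 = 0.01364
  0.8357·V_3 - 0.002326·V_1 = 0
Determinant D = (0.01657)(0.8357) - (-0.002326)(-0.002326) = 0.01384
V_1 = [(0.01364)(0.8357) - (-0.002326)(0)]/D = 0.8234 V
V_3 = [(0.01657)(0) - (0.01364)(-0.002326)]/D = 0.002291 V
Power in each resistor, P = (ΔV)²/R:
  P_R1 = (15 - 0.8234)²/1100 = 0.1827 W
  P_R2 = (0.8234 - 0)²/75 = 0.009039 W
  P_R3 = (0.8234 - 0.002291)²/430 = 0.001568 W
  P_R4 = (0 - 0.002291)²/1.2 = 0.000004375 W
P_total = P_R1 + P_R2 + P_R3 + P_R4 = 0.1933 W

Final answer: 0.1933 W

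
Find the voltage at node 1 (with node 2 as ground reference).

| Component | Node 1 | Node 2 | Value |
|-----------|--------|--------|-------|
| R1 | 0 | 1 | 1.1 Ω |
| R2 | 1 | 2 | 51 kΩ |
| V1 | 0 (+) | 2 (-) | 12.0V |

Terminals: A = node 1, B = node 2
Nodal analysis, taking node 2 as the 0 V reference.
Source V1 fixes V_0 = 12 V.
KCL at each unknown node (sum of currents leaving = 0; resistances in Ω):
  Node 1: (V_1 - 12)/1.1 + (V_1 - 0)/51000 = 0
Collecting terms: 0.9091 × V_1 = 10.91  =>  V_1 = 12 V
The requested potential is V_1 = 12 V.

Final answer: V_1 = 12 V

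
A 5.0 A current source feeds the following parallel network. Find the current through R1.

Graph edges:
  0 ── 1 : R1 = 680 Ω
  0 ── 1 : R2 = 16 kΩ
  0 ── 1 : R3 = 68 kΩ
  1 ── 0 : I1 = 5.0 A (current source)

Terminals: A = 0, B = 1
All resistors sit directly between nodes 0 and 1, so they are in parallel and share one voltage V; the full source current 5 A splits among them.
1/R_par = 1/680 + 1/16000 + 1/68000 = 0.001548 S  =>  R_par = 646.1 Ω
V = I × R_par = 5 × 646.1 = 3230 V
I_R1 = V/R1 = 3230/680 = 4.751 A

Final answer: 4.751 A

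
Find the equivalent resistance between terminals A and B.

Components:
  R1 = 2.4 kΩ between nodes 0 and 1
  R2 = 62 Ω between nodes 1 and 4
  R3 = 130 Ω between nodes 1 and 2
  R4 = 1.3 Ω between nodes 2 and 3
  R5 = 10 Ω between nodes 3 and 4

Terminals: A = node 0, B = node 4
Reduce the network between node 0 (A) and node 4 (B) by series/parallel combination:
  Rs1 = R3 + R4 (series, joined only at node 2) = 130 + 1.3 = 131.3 Ω
  Rs2 = R5 + Rs1 (series, joined only at node 3) = 10 + 131.3 = 141.3 Ω
  Rp1 = R2 ‖ Rs2 (parallel, both between nodes 1 and 4) = 1/(1/62 + 1/141.3) = 43.09 Ω
  Rs3 = R1 + Rp1 (series, joined only at node 1) = 2400 + 43.09 = 2443 Ω
R_eq = 2.443 kΩ

Final answer: 2.443 kΩ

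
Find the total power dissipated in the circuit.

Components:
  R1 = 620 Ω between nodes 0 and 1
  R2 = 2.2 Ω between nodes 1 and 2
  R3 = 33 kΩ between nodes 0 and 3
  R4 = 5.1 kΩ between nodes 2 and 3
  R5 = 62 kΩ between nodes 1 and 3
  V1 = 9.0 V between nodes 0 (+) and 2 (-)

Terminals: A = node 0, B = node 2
Nodal analysis, taking node 2 as the 0 V reference.
Source V1 fixes V_0 = 9 V.
KCL at each unknown node (sum of currents leaving = 0; resistances in Ω):
  Node 1: (V_1 - 9)/620 + (V_1 - 0)/2.2 + (V_1 - V_3)/62000 = 0
  Node 3: (V_3 - 9)/33000 + (V_3 - 0)/5100 + (V_3 - V_1)/62000 = 0
Collecting terms (coefficients in siemens):
  0.4562·V_1 - 0.00001613·V_3 = 0.01452
  0.0002425·V_3 - 0.00001613·V_1 = 0.0002727
Determinant D = (0.4562)(0.0002425) - (-0.00001613)(-0.00001613) = 0.0001106
V_1 = [(0.01452)(0.0002425) - (-0.00001613)(0.0002727)]/D = 0.03186 V
V_3 = [(0.4562)(0.0002727) - (0.01452)(-0.00001613)]/D = 1.127 V
Power in each resistor, P = (ΔV)²/R:
  P_R1 = (9 - 0.03186)²/620 = 0.1297 W
  P_R2 = (0.03186 - 0)²/2.2 = 0.0004614 W
  P_R3 = (9 - 1.127)²/33000 = 0.001878 W
  P_R4 = (0 - 1.127)²/5100 = 0.0002489 W
  P_R5 = (0.03186 - 1.127)²/62000 = 0.00001933 W
P_total = P_R1 + P_R2 + P_R3 + P_R4 + P_R5 = 0.1323 W

Final answer: 0.1323 W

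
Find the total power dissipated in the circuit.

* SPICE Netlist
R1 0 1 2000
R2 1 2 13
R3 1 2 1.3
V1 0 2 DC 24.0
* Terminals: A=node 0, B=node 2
Nodal analysis, taking node 2 as the 0 V reference.
Source V1 fixes V_0 = 24 V.
KCL at each unknown node (sum of currents leaving = 0; resistances in Ω):
  Node 1: (V_1 - 24)/2000 + (V_1 - 0)/13 + (V_1 - 0)/1.3 = 0
Collecting terms: 0.8467 × V_1 = 0.012  =>  V_1 = 0.01417 V
Power in each resistor, P = (ΔV)²/R:
  P_R1 = (24 - 0.01417)²/2000 = 0.2877 W
  P_R2 = (0.01417 - 0)²/13 = 0.00001545 W
  P_R3 = (0.01417 - 0)²/1.3 = 0.0001545 W
P_total = P_R1 + P_R2 + P_R3 = 0.2878 W

Final answer: 0.2878 W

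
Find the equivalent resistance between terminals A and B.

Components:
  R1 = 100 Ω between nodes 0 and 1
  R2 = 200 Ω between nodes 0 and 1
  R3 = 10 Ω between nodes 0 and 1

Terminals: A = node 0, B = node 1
Reduce the network between node 0 (A) and node 1 (B) by series/parallel combination:
  Rp1 = R1 ‖ R2 ‖ R3 (parallel, all between nodes 0 and 1) = 1/(1/100 + 1/200 + 1/10) = 8.696 Ω
R_eq = 8.696 Ω

Final answer: 8.696 Ω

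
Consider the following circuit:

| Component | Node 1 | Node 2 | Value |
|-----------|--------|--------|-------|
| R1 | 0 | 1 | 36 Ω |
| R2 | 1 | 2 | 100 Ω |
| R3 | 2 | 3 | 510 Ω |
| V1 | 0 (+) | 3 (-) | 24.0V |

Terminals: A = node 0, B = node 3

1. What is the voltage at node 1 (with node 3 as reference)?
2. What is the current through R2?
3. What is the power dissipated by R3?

Nodal analysis, taking node 3 as the 0 V reference.
Source V1 fixes V_0 = 24 V.
KCL at each unknown node (sum of currents leaving = 0; resistances in Ω):
  Node 1: (V_1 - 24)/36 + (V_1 - V_2)/100 = 0
  Node 2: (V_2 - V_1)/100 + (V_2 - 0)/510 = 0
Collecting terms (coefficients in siemens):
  0.03778·V_1 - 0.01·V_2 = 0.6667
  0.01196·V_2 - 0.01·V_1 = 0
Determinant D = (0.03778)(0.01196) - (-0.01)(-0.01) = 0.0003519
V_1 = [(0.6667)(0.01196) - (-0.01)(0)]/D = 22.66 V
V_2 = [(0.03778)(0) - (0.6667)(-0.01)]/D = 18.95 V
Part 1:
  Read off the nodal solution: V_1 = 22.66 V
Part 2:
  I_R2 = (V_1 - V_2)/R2 = (22.66 - 18.95)/100 = 0.03715 A
  Magnitude: I_R2 = 0.03715 A
Part 3:
  I_R3 = (V_2 - V_3)/R3 = (18.95 - 0)/510 = 0.03715 A
  P_R3 = I_R3² × R3 = (0.03715)² × 510 = 0.7039 W

Final answers:
1. V_1 = 22.66 V
2. I_R2 = 0.03715 A
3. P_R3 = 0.7039 W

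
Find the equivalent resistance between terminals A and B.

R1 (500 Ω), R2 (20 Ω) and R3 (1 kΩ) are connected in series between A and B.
Reduce the network between node 0 (A) and node 3 (B) by series/parallel combination:
  Rs1 = R1 + R2 (series, joined only at node 1) = 500 + 20 = 520 Ω
  Rs2 = R3 + Rs1 (series, joined only at node 2) = 1000 + 520 = 1520 Ω
R_eq = 1.52 kΩ

Final answer: 1.52 kΩ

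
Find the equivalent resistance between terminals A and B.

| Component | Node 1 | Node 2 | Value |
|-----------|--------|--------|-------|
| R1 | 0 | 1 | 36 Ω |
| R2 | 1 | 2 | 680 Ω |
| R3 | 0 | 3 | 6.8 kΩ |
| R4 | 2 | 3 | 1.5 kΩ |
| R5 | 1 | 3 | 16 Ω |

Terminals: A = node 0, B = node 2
The network is not a plain series/parallel combination. Inject a 1 A test current into terminal A (node 0) and return it from terminal B (node 2); then R_eq = V_A / (1 A).
Nodal analysis, taking node 2 as the 0 V reference.
Current source I_test pushes 1 A into node 0 and draws it out of node 2.
KCL at each unknown node (sum of currents leaving = 0; resistances in Ω):
  Node 0: (V_0 - V_1)/36 + (V_0 - V_3)/6800 - 1 = 0
  Node 1: (V_1 - V_0)/36 + (V_1 - 0)/680 + (V_1 - V_3)/16 = 0
  Node 3: (V_3 - V_0)/6800 + (V_3 - V_1)/16 + (V_3 - 0)/1500 = 0
Collecting terms (coefficients in siemens):
  0.02792·V_0 - 0.02778·V_1 - 0.0001471·V_3 = 1
  0.09175·V_1 - 0.02778·V_0 - 0.0625·V_3 = 0
  0.06331·V_3 - 0.0001471·V_0 - 0.0625·V_1 = 0
Solving these 3 simultaneous equations (Gaussian elimination) gives:
  V_0 = 505.2 V, V_1 = 469.4 V, V_3 = 464.5 V
R_eq = V_0 / 1 A = 505.2 Ω

Final answer: 505.2 Ω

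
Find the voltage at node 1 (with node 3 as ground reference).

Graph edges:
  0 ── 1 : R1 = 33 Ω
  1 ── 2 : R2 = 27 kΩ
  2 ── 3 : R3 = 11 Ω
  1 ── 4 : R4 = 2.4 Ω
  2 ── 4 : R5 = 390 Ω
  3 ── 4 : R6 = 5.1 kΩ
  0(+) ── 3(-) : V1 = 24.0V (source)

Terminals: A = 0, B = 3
Nodal analysis, taking node 3 as the 0 V reference.
Source V1 fixes V_0 = 24 V.
KCL at each unknown node (sum of currents leaving = 0; resistances in Ω):
  Node 1: (V_1 - 24)/33 + (V_1 - V_2)/27000 + (V_1 - V_4)/2.4 = 0
  Node 2: (V_2 - V_1)/27000 + (V_2 - 0)/11 + (V_2 - V_4)/390 = 0
  Node 4: (V_4 - V_1)/2.4 + (V_4 - V_2)/390 + (V_4 - 0)/5100 = 0
Collecting terms (coefficients in siemens):
  0.447·V_1 - 0.00003704·V_2 - 0.4167·V_4 = 0.7273
  0.09351·V_2 - 0.00003704·V_1 - 0.002564·V_4 = 0
  0.4194·V_4 - 0.4167·V_1 - 0.002564·V_2 = 0
Solving these 3 simultaneous equations (Gaussian elimination) gives:
  V_1 = 22.03 V, V_2 = 0.609 V, V_4 = 21.89 V
The requested potential is V_1 = 22.03 V.

Final answer: V_1 = 22.03 V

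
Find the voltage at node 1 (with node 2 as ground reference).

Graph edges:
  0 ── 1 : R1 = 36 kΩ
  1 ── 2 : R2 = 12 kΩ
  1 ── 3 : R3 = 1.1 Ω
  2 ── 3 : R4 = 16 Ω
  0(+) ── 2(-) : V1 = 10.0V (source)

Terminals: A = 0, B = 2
Nodal analysis, taking node 2 as the 0 V reference.
Source V1 fixes V_0 = 10 V.
KCL at each unknown node (sum of currents leaving = 0; resistances in Ω):
  Node 1: (V_1 - 10)/36000 + (V_1 - 0)/12000 + (V_1 - V_3)/1.1 = 0
  Node 3: (V_3 - V_1)/1.1 + (V_3 - 0)/16 = 0
Collecting terms (coefficients in siemens):
  0.9092·V_1 - 0.9091·V_3 = 0.0002778
  0.9716·V_3 - 0.9091·V_1 = 0
Determinant D = (0.9092)(0.9716) - (-0.9091)(-0.9091) = 0.05693
V_1 = [(0.0002778)(0.9716) - (-0.9091)(0)]/D = 0.004741 V
V_3 = [(0.9092)(0) - (0.0002778)(-0.9091)]/D = 0.004436 V
The requested potential is V_1 = 0.004741 V.

Final answer: V_1 = 0.004741 V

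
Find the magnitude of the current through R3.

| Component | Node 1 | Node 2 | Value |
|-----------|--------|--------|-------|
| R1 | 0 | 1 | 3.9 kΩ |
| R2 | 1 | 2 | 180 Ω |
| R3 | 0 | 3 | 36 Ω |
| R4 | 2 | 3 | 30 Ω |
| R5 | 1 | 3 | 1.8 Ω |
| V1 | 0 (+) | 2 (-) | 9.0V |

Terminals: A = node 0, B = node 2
Nodal analysis, taking node 2 as the 0 V reference.
Source V1 fixes V_0 = 9 V.
KCL at each unknown node (sum of currents leaving = 0; resistances in Ω):
  Node 1: (V_1 - 9)/3900 + (V_1 - 0)/180 + (V_1 - V_3)/1.8 = 0
  Node 3: (V_3 - 9)/36 + (V_3 - 0)/30 + (V_3 - V_1)/1.8 = 0
Collecting terms (coefficients in siemens):
  0.5614·V_1 - 0.5556·V_3 = 0.002308
  0.6167·V_3 - 0.5556·V_1 = 0.25
Determinant D = (0.5614)(0.6167) - (-0.5556)(-0.5556) = 0.03753
V_1 = [(0.002308)(0.6167) - (-0.5556)(0.25)]/D = 3.738 V
V_3 = [(0.5614)(0.25) - (0.002308)(-0.5556)]/D = 3.773 V
I_R3 = (V_0 - V_3)/R3 = (9 - 3.773)/36 = 0.1452 A
|I_R3| = 0.1452 A

Final answer: |I_R3| = 0.1452 A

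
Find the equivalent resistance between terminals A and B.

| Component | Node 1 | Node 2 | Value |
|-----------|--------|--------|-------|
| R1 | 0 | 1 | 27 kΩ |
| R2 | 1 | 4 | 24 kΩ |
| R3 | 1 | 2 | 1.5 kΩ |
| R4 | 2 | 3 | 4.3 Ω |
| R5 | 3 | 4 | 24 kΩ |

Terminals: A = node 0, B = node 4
Reduce the network between node 0 (A) and node 4 (B) by series/parallel combination:
  Rs1 = R3 + R4 (series, joined only at node 2) = 1500 + 4.3 = 1504 Ω
  Rs2 = R5 + Rs1 (series, joined only at node 3) = 24000 + 1504 = 25500 Ω
  Rp1 = R2 ‖ Rs2 (parallel, both between nodes 1 and 4) = 1/(1/24000 + 1/25500) = 12360 Ω
  Rs3 = R1 + Rp1 (series, joined only at node 1) = 27000 + 12360 = 39360 Ω
R_eq = 39.36 kΩ

Final answer: 39.36 kΩ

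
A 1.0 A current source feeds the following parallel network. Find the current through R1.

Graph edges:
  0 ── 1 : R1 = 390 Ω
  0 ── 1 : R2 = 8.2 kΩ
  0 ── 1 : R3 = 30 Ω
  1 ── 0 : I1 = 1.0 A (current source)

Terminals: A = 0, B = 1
All resistors sit directly between nodes 0 and 1, so they are in parallel and share one voltage V; the full source current 1 A splits among them.
1/R_par = 1/390 + 1/8200 + 1/30 = 0.03602 S  =>  R_par = 27.76 Ω
V = I × R_par = 1 × 27.76 = 27.76 V
I_R1 = V/R1 = 27.76/390 = 0.07119 A

Final answer: 0.07119 A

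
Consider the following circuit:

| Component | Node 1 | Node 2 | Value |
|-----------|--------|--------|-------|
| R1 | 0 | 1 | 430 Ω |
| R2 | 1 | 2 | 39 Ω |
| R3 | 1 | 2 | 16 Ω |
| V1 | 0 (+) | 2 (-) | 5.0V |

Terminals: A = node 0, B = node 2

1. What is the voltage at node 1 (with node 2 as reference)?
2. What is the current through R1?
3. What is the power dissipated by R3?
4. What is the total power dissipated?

Nodal analysis, taking node 2 as the 0 V reference.
Source V1 fixes V_0 = 5 V.
KCL at each unknown node (sum of currents leaving = 0; resistances in Ω):
  Node 1: (V_1 - 5)/430 + (V_1 - 0)/39 + (V_1 - 0)/16 = 0
Collecting terms: 0.09047 × V_1 = 0.01163  =>  V_1 = 0.1285 V
Part 1:
  Read off the nodal solution: V_1 = 0.1285 V
Part 2:
  I_R1 = (V_0 - V_1)/R1 = (5 - 0.1285)/430 = 0.01133 A
  Magnitude: I_R1 = 0.01133 A
Part 3:
  I_R3 = (V_1 - V_2)/R3 = (0.1285 - 0)/16 = 0.008033 A
  P_R3 = I_R3² × R3 = (0.008033)² × 16 = 0.001033 W
Part 4:
  Power in each resistor, P = (ΔV)²/R:
    P_R1 = (5 - 0.1285)²/430 = 0.05519 W
    P_R2 = (0.1285 - 0)²/39 = 0.0004236 W
    P_R3 = (0.1285 - 0)²/16 = 0.001033 W
  P_total = P_R1 + P_R2 + P_R3 = 0.05664 W

Final answers:
1. V_1 = 0.1285 V
2. I_R1 = 0.01133 A
3. P_R3 = 0.001033 W
4. P_total = 0.05664 W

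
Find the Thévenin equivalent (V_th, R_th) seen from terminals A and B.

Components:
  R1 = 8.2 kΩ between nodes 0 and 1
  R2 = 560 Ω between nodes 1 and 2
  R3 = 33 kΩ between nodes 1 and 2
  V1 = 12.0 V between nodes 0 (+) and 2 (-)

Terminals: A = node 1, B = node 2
Step 1 — V_th is the open-circuit voltage V_A - V_B (nothing connected across the terminals).
Nodal analysis, taking node 2 as the 0 V reference.
Source V1 fixes V_0 = 12 V.
KCL at each unknown node (sum of currents leaving = 0; resistances in Ω):
  Node 1: (V_1 - 12)/8200 + (V_1 - 0)/560 + (V_1 - 0)/33000 = 0
Collecting terms: 0.001938 × V_1 = 0.001463  =>  V_1 = 0.7551 V
V_th = V_1 - V_2 = 0.7551 - 0 = 0.7551 V
Step 2 — R_th: zero the source — replace V1 by a short circuit (node 2 merges into node 0) — and find the resistance seen between A (node 1) and B (node 0).
Reduce the network between node 1 (A) and node 0 (B) by series/parallel combination:
  Rp1 = R1 ‖ R2 ‖ R3 (parallel, all between nodes 0 and 1) = 1/(1/8200 + 1/560 + 1/33000) = 516 Ω
R_th = 516 Ω

Final answer: V_th = 0.7551 V, R_th = 516 Ω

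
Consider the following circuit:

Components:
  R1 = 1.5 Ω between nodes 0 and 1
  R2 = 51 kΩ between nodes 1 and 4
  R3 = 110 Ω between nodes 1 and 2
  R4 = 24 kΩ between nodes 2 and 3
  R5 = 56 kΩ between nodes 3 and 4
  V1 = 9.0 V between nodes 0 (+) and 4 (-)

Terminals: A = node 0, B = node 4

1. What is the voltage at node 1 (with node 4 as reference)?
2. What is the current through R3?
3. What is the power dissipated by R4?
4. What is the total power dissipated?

Nodal analysis, taking node 4 as the 0 V reference.
Source V1 fixes V_0 = 9 V.
KCL at each unknown node (sum of currents leaving = 0; resistances in Ω):
  Node 1: (V_1 - 9)/1.5 + (V_1 - 0)/51000 + (V_1 - V_2)/110 = 0
  Node 2: (V_2 - V_1)/110 + (V_2 - V_3)/24000 = 0
  Node 3: (V_3 - V_2)/24000 + (V_3 - 0)/56000 = 0
Collecting terms (coefficients in siemens):
  0.6758·V_1 - 0.009091·V_2 = 6
  0.009133·V_2 - 0.009091·V_1 - 0.00004167·V_3 = 0
  0.00005952·V_3 - 0.00004167·V_2 = 0
Solving these 3 simultaneous equations (Gaussian elimination) gives:
  V_1 = 9 V, V_2 = 8.987 V, V_3 = 6.291 V
Part 1:
  Read off the nodal solution: V_1 = 9 V
Part 2:
  I_R3 = (V_1 - V_2)/R3 = (9 - 8.987)/110 = 0.0001123 A
  Magnitude: I_R3 = 0.0001123 A
Part 3:
  I_R4 = (V_2 - V_3)/R4 = (8.987 - 6.291)/24000 = 0.0001123 A
  P_R4 = I_R4² × R4 = (0.0001123)² × 24000 = 0.0003029 W
Part 4:
  Power in each resistor, P = (ΔV)²/R:
    P_R1 = (9 - 9)²/1.5 = 0.0000001251 W
    P_R2 = (9 - 0)²/51000 = 0.001588 W
    P_R3 = (9 - 8.987)²/110 = 0.000001388 W
    P_R4 = (8.987 - 6.291)²/24000 = 0.0003029 W
    P_R5 = (6.291 - 0)²/56000 = 0.0007067 W
  P_total = P_R1 + P_R2 + P_R3 + P_R4 + P_R5 = 0.002599 W

Final answers:
1. V_1 = 9 V
2. I_R3 = 0.0001123 A
3. P_R4 = 0.0003029 W
4. P_total = 0.002599 W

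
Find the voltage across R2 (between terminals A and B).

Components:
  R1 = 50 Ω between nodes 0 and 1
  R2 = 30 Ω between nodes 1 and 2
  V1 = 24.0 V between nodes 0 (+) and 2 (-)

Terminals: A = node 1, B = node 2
R1 and R2 are in series across V1 (node 0 → node 1 → node 2), and the output A–B is taken across R2, so this is a voltage divider.
Series current: I = V1/(R1 + R2) = 24/(50 + 30) = 24/80 = 0.3 A
V_R2 = I × R2 = V1 × R2/(R1 + R2) = 24 × 30/80 = 9 V

Final answer: 9 V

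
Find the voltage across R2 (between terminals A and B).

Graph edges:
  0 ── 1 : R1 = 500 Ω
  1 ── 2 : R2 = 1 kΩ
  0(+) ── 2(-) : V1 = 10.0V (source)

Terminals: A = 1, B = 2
R1 and R2 are in series across V1 (node 0 → node 1 → node 2), and the output A–B is taken across R2, so this is a voltage divider.
Series current: I = V1/(R1 + R2) = 10/(500 + 1000) = 10/1500 = 0.006667 A
V_R2 = I × R2 = V1 × R2/(R1 + R2) = 10 × 1000/1500 = 6.667 V

Final answer: 6.667 V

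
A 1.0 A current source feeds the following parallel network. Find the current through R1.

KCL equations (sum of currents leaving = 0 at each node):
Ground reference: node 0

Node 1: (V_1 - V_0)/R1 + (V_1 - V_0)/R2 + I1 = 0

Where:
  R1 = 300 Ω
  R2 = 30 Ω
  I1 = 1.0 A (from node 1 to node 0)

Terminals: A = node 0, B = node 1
All resistors sit directly between nodes 0 and 1, so they are in parallel and share one voltage V; the full source current 1 A splits among them.
1/R_par = 1/300 + 1/30 = 0.03667 S  =>  R_par = 27.27 Ω
V = I × R_par = 1 × 27.27 = 27.27 V
I_R1 = V/R1 = 27.27/300 = 0.09091 A

Final answer: 0.09091 A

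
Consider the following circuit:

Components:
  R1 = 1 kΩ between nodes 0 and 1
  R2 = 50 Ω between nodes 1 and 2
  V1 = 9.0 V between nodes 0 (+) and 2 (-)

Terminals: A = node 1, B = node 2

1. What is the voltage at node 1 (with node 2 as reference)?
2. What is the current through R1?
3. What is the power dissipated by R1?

Nodal analysis, taking node 2 as the 0 V reference.
Source V1 fixes V_0 = 9 V.
KCL at each unknown node (sum of currents leaving = 0; resistances in Ω):
  Node 1: (V_1 - 9)/1000 + (V_1 - 0)/50 = 0
Collecting terms: 0.021 × V_1 = 0.009  =>  V_1 = 0.4286 V
Part 1:
  Read off the nodal solution: V_1 = 0.4286 V
Part 2:
  I_R1 = (V_0 - V_1)/R1 = (9 - 0.4286)/1000 = 0.008571 A
  Magnitude: I_R1 = 0.008571 A
Part 3:
  I_R1 = (V_0 - V_1)/R1 = (9 - 0.4286)/1000 = 0.008571 A
  P_R1 = I_R1² × R1 = (0.008571)² × 1000 = 0.07347 W

Final answers:
1. V_1 = 0.4286 V
2. I_R1 = 0.008571 A
3. P_R1 = 0.07347 W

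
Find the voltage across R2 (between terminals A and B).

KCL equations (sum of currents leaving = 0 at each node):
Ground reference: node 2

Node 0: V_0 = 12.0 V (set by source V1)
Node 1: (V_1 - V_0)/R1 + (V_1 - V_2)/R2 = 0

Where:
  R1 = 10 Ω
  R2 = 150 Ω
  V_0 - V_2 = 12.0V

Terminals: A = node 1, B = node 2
R1 and R2 are in series across V1 (node 0 → node 1 → node 2), and the output A–B is taken across R2, so this is a voltage divider.
Series current: I = V1/(R1 + R2) = 12/(10 + 150) = 12/160 = 0.075 A
V_R2 = I × R2 = V1 × R2/(R1 + R2) = 12 × 150/160 = 11.25 V

Final answer: 11.25 V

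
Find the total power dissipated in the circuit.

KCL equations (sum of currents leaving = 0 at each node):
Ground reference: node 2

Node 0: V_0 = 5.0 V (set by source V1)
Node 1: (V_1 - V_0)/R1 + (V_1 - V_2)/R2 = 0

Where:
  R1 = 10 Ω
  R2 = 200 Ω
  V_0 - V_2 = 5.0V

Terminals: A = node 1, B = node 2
Nodal analysis, taking node 2 as the 0 V reference.
Source V1 fixes V_0 = 5 V.
KCL at each unknown node (sum of currents leaving = 0; resistances in Ω):
  Node 1: (V_1 - 5)/10 + (V_1 - 0)/200 = 0
Collecting terms: 0.105 × V_1 = 0.5  =>  V_1 = 4.762 V
Power in each resistor, P = (ΔV)²/R:
  P_R1 = (5 - 4.762)²/10 = 0.005669 W
  P_R2 = (4.762 - 0)²/200 = 0.1134 W
P_total = P_R1 + P_R2 = 0.119 W

Final answer: 0.119 W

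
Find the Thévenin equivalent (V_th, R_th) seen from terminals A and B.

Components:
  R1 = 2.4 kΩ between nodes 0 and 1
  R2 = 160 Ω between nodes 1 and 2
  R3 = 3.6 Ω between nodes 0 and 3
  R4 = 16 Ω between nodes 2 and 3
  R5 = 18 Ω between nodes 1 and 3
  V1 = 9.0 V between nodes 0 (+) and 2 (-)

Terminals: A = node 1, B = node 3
Step 1 — V_th is the open-circuit voltage V_A - V_B (nothing connected across the terminals).
Nodal analysis, taking node 2 as the 0 V reference.
Source V1 fixes V_0 = 9 V.
KCL at each unknown node (sum of currents leaving = 0; resistances in Ω):
  Node 1: (V_1 - 9)/2400 + (V_1 - 0)/160 + (V_1 - V_3)/18 = 0
  Node 3: (V_3 - 9)/3.6 + (V_3 - 0)/16 + (V_3 - V_1)/18 = 0
Collecting terms (coefficients in siemens):
  0.06222·V_1 - 0.05556·V_3 = 0.00375
  0.3958·V_3 - 0.05556·V_1 = 2.5
Determinant D = (0.06222)(0.3958) - (-0.05556)(-0.05556) = 0.02154
V_1 = [(0.00375)(0.3958) - (-0.05556)(2.5)]/D = 6.516 V
V_3 = [(0.06222)(2.5) - (0.00375)(-0.05556)]/D = 7.23 V
V_th = V_1 - V_3 = 6.516 - 7.23 = -0.7144 V
Step 2 — R_th: zero the source — replace V1 by a short circuit (node 2 merges into node 0) — and find the resistance seen between A (node 1) and B (node 3).
Reduce the network between node 1 (A) and node 3 (B) by series/parallel combination:
  Rp1 = R1 ‖ R2 (parallel, both between nodes 0 and 1) = 1/(1/2400 + 1/160) = 150 Ω
  Rp2 = R3 ‖ R4 (parallel, both between nodes 0 and 3) = 1/(1/3.6 + 1/16) = 2.939 Ω
  Rs1 = Rp1 + Rp2 (series, joined only at node 0) = 150 + 2.939 = 152.9 Ω
  Rp3 = R5 ‖ Rs1 (parallel, both between nodes 1 and 3) = 1/(1/18 + 1/152.9) = 16.1 Ω
R_th = 16.1 Ω

Final answer: V_th = -0.7144 V, R_th = 16.1 Ω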